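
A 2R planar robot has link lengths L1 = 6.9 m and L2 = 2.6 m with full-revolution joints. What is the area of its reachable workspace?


r_max = L1 + L2 = 9.5 m
r_min = |L1 - L2| = 4.3 m
Area = pi*(r_max^2 - r_min^2)
= pi*(90.25 - 18.49)
= pi * 71.76
= 225.4407 m^2


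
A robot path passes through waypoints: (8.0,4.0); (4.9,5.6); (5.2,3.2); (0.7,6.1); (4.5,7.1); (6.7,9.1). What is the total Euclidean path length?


Segment lengths:
  seg1 = sqrt((-3.1)^2 + (1.6)^2) = 3.4886
  seg2 = sqrt((0.3)^2 + (-2.4)^2) = 2.4187
  seg3 = sqrt((-4.5)^2 + (2.9)^2) = 5.3535
  seg4 = sqrt((3.8)^2 + (1.0)^2) = 3.9294
  seg5 = sqrt((2.2)^2 + (2.0)^2) = 2.9732
Total = 18.1633


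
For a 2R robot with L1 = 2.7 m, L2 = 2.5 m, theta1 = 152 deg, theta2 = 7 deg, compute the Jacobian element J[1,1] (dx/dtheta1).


J[1,1] = -L1*sin(t1) - L2*sin(t1+t2)
= -2.7*sin(152) - 2.5*sin(159)
= -2.1635


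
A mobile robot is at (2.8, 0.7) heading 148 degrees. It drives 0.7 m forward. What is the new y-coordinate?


y_new = y0 + d*sin(theta)
= 0.7 + 0.7*sin(148)
= 0.7 + 0.3709
= 1.0709


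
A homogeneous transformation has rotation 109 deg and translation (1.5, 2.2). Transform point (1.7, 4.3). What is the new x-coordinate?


x' = cos(theta)*px - sin(theta)*py + tx
= -0.3256*1.7 - 0.9455*4.3 + 1.5
= -3.1192


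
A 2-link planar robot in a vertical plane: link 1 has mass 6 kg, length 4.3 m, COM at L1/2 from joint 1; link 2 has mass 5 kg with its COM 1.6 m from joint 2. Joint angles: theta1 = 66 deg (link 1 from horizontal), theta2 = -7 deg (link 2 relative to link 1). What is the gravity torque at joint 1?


Horizontal distance from joint 1 to link-1 COM:
  x_c1 = (L1/2)*cos(t1) = 2.15 * 0.4067 = 0.8745 m
Horizontal distance from joint 1 to link-2 COM:
  x_c2 = L1*cos(t1) + Lc2*cos(t1+t2)
       = 4.3*0.4067 + 1.6*0.515 = 2.573 m
tau1 = m1*g*x_c1 + m2*g*x_c2
     = 6*9.81*0.8745 + 5*9.81*2.573
     = 51.4721 + 126.207
     = 177.6792 Nm


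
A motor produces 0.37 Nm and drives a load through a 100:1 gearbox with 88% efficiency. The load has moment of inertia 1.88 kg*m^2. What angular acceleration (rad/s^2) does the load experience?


tau_out = tau_motor * N * eta
= 0.37 * 100 * 0.88 = 32.56 Nm
alpha = tau_out / I = 32.56 / 1.88
= 17.3191 rad/s^2


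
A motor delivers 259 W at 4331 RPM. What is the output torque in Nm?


omega = 4331 * 2*pi/60 = 453.5413 rad/s
tau = P / omega = 259 / 453.5413
= 0.5711 Nm


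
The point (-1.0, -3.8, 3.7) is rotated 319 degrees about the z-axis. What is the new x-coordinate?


Rotation about z-axis: x' = x*cos(theta) - y*sin(theta)
= -1.0 * 0.7547 - -3.8 * -0.6561
= -3.2477


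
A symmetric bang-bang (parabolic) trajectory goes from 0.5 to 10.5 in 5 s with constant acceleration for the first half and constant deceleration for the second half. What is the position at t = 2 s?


Symmetric rest-to-rest: each phase covers (pf-p0)/2 in time T/2. 0.5*a*(T/2)^2 = (pf-p0)/2 => a = 4*(pf-p0)/T^2
a = 4*(10.5-0.5)/5^2 = 1.6
t = 2 is in the acceleration phase (t <= T/2).
p = p0 + 0.5*a*t^2 = 0.5 + 0.5*1.6*2^2
= 3.7


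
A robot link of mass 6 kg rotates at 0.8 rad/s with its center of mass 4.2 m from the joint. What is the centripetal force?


F = m * omega^2 * r
= 6 * 0.8^2 * 4.2
= 6 * 0.64 * 4.2
= 16.128 N


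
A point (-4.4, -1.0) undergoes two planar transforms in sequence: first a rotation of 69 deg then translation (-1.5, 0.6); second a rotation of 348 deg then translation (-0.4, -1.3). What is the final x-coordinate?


After transform 1:
x1 = cos(69)*-4.4 - sin(69)*-1.0 + -1.5 = -2.1432
y1 = sin(69)*-4.4 + cos(69)*-1.0 + 0.6 = -3.8661
After transform 2:
x2 = cos(348)*-2.1432 - sin(348)*-3.8661 + -0.4
= -3.3002


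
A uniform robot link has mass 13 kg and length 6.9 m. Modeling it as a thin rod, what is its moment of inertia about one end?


I = (1/3) * m * L^2
= (1/3) * 13 * 6.9^2
= 0.333333 * 13 * 47.61
= 206.31 kg*m^2


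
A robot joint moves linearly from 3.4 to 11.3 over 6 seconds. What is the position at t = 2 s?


s = t/T = 2/6 = 0.3333
p(t) = p0 + (pf-p0)*s
= 3.4 + (11.3 - 3.4) * 0.3333
= 6.0333


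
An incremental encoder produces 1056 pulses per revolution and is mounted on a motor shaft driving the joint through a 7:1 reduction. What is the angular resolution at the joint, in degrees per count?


counts per rev = 1056
effective counts at joint = 1056 * 7 = 7392
resolution = 360 / 7392
= 0.0487 deg/count


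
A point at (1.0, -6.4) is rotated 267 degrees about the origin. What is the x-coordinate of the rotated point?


x' = x*cos(theta) - y*sin(theta)
cos(267 deg) = -0.0523, sin(267 deg) = -0.9986
x' = 1.0 * -0.0523 - -6.4 * -0.9986
= -0.0523 - 6.3912
= -6.4436


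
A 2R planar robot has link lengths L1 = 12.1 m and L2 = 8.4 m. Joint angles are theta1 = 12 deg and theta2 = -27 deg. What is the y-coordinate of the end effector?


Convert angles to radians: theta1 = 0.2094, theta2 = -0.4712
y = L1*sin(theta1) + L2*sin(theta1+theta2)
y = 2.5157 + -2.1741
y = 0.3417


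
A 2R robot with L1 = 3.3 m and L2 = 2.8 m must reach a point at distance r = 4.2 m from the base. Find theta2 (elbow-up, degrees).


cos(theta2) = (r^2 - L1^2 - L2^2) / (2*L1*L2)
cos(theta2) = (17.64 - 10.89 - 7.84) / 18.48
cos(theta2) = -0.058983
theta2 = 93.3814 degrees


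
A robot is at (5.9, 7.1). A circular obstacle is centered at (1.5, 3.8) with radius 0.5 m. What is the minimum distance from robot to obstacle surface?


center_dist = sqrt((5.9-1.5)^2 + (7.1-3.8)^2)
= sqrt(19.36 + 10.89)
= 5.5
min_dist = center_dist - radius = 5.5 - 0.5 = 5.0 m


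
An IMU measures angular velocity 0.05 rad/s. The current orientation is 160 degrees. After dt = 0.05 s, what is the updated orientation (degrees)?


delta_theta = w * dt = 0.05 * 0.05 = 0.0025 rad
= 0.1432 deg
theta_new = 160 + 0.1432 = 160.1432 deg


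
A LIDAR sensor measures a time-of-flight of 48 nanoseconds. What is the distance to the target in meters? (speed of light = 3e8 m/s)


tof = 48 ns = 4.8e-08 s
dist = c * tof / 2
= 3e8 * 4.8e-08 / 2
= 7.2 m


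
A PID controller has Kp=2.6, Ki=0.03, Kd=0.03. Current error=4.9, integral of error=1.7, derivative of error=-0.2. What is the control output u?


u = Kp*e + Ki*int(e) + Kd*de/dt
= 2.6*4.9 + 0.03*1.7 + 0.03*(-0.2)
= 12.74 + 0.051 + -0.006
= 12.785


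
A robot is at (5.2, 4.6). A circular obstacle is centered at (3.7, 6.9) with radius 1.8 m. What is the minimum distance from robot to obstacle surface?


center_dist = sqrt((5.2-3.7)^2 + (4.6-6.9)^2)
= sqrt(2.25 + 5.29)
= 2.7459
min_dist = center_dist - radius = 2.7459 - 1.8 = 0.9459 m


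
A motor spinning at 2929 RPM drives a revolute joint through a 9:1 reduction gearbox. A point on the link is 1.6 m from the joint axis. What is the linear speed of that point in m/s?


omega_motor = 2929 * 2*pi/60 = 306.7242 rad/s
omega_joint = omega_motor / 9 = 34.0805 rad/s
v = omega_joint * r = 34.0805 * 1.6
= 54.5287 m/s


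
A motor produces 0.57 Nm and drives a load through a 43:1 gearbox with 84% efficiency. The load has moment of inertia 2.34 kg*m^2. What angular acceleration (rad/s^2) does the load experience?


tau_out = tau_motor * N * eta
= 0.57 * 43 * 0.84 = 20.5884 Nm
alpha = tau_out / I = 20.5884 / 2.34
= 8.7985 rad/s^2


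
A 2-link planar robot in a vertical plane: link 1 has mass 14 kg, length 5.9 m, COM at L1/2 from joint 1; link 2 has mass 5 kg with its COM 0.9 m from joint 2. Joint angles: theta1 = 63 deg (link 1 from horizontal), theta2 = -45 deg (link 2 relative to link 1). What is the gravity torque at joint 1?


Horizontal distance from joint 1 to link-1 COM:
  x_c1 = (L1/2)*cos(t1) = 2.95 * 0.454 = 1.3393 m
Horizontal distance from joint 1 to link-2 COM:
  x_c2 = L1*cos(t1) + Lc2*cos(t1+t2)
       = 5.9*0.454 + 0.9*0.9511 = 3.5345 m
tau1 = m1*g*x_c1 + m2*g*x_c2
     = 14*9.81*1.3393 + 5*9.81*3.5345
     = 183.9356 + 173.367
     = 357.3026 Nm


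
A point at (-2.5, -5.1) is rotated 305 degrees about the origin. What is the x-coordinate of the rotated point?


x' = x*cos(theta) - y*sin(theta)
cos(305 deg) = 0.5736, sin(305 deg) = -0.8192
x' = -2.5 * 0.5736 - -5.1 * -0.8192
= -1.4339 - 4.1777
= -5.6116


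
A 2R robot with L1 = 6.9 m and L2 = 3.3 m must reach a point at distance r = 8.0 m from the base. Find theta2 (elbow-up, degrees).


cos(theta2) = (r^2 - L1^2 - L2^2) / (2*L1*L2)
cos(theta2) = (64.0 - 47.61 - 10.89) / 45.54
cos(theta2) = 0.120773
theta2 = 83.0633 degrees


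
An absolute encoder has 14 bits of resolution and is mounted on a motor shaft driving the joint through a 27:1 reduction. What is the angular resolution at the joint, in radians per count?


counts = 2^14 = 16384
effective counts at joint = 16384 * 27 = 442368
resolution = 2*pi / 442368
= 1.4204e-05 rad/count


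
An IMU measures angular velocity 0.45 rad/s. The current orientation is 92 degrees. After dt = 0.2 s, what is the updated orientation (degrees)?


delta_theta = w * dt = 0.45 * 0.2 = 0.09 rad
= 5.1566 deg
theta_new = 92 + 5.1566 = 97.1566 deg


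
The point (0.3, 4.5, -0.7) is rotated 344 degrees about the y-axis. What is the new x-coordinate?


Rotation about y-axis: x' = x*cos(theta) + z*sin(theta)
= 0.3 * 0.9613 + -0.7 * -0.2756
= 0.4813


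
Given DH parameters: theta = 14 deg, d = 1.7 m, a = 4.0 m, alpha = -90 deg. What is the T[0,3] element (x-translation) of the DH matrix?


T[0,3] = a * cos(theta)
= 4.0 * cos(14 deg)
= 4.0 * 0.9703
= 3.8812


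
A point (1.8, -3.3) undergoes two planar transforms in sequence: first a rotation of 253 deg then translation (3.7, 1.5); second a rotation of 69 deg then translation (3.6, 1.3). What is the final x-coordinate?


After transform 1:
x1 = cos(253)*1.8 - sin(253)*-3.3 + 3.7 = 0.0179
y1 = sin(253)*1.8 + cos(253)*-3.3 + 1.5 = 0.7435
After transform 2:
x2 = cos(69)*0.0179 - sin(69)*0.7435 + 3.6
= 2.9123


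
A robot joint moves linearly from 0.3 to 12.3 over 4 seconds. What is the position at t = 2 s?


s = t/T = 2/4 = 0.5
p(t) = p0 + (pf-p0)*s
= 0.3 + (12.3 - 0.3) * 0.5
= 6.3


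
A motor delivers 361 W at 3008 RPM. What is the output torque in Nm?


omega = 3008 * 2*pi/60 = 314.997 rad/s
tau = P / omega = 361 / 314.997
= 1.146 Nm


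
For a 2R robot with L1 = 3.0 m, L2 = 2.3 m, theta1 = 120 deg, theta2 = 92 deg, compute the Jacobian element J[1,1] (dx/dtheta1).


J[1,1] = -L1*sin(t1) - L2*sin(t1+t2)
= -3.0*sin(120) - 2.3*sin(212)
= -1.3793


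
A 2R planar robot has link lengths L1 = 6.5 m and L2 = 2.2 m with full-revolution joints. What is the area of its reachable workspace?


r_max = L1 + L2 = 8.7 m
r_min = |L1 - L2| = 4.3 m
Area = pi*(r_max^2 - r_min^2)
= pi*(75.69 - 18.49)
= pi * 57.2
= 179.6991 m^2


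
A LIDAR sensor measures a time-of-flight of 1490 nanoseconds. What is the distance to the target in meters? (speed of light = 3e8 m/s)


tof = 1490 ns = 1.49e-06 s
dist = c * tof / 2
= 3e8 * 1.49e-06 / 2
= 223.5 m


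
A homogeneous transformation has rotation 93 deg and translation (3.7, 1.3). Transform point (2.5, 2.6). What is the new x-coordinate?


x' = cos(theta)*px - sin(theta)*py + tx
= -0.0523*2.5 - 0.9986*2.6 + 3.7
= 0.9727


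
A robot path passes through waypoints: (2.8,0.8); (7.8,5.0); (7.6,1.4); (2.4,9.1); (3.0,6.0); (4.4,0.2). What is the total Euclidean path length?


Segment lengths:
  seg1 = sqrt((5.0)^2 + (4.2)^2) = 6.5299
  seg2 = sqrt((-0.2)^2 + (-3.6)^2) = 3.6056
  seg3 = sqrt((-5.2)^2 + (7.7)^2) = 9.2914
  seg4 = sqrt((0.6)^2 + (-3.1)^2) = 3.1575
  seg5 = sqrt((1.4)^2 + (-5.8)^2) = 5.9666
Total = 28.551


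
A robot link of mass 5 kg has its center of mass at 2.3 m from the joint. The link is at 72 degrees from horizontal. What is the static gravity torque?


tau = m*g*L*cos(angle)
= 5 * 9.81 * 2.3 * cos(72 deg)
= 5 * 9.81 * 2.3 * 0.309
= 34.8618 Nm


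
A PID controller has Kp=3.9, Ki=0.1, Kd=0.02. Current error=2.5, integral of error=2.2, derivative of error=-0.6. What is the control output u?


u = Kp*e + Ki*int(e) + Kd*de/dt
= 3.9*2.5 + 0.1*2.2 + 0.02*(-0.6)
= 9.75 + 0.22 + -0.012
= 9.958


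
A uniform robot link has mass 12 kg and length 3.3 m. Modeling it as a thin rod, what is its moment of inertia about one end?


I = (1/3) * m * L^2
= (1/3) * 12 * 3.3^2
= 0.333333 * 12 * 10.89
= 43.56 kg*m^2


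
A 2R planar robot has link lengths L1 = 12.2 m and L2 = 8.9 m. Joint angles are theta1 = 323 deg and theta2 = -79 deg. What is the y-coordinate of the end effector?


Convert angles to radians: theta1 = 5.6374, theta2 = -1.3788
y = L1*sin(theta1) + L2*sin(theta1+theta2)
y = -7.3421 + -7.9993
y = -15.3414


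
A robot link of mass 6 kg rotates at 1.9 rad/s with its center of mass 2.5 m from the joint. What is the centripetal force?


F = m * omega^2 * r
= 6 * 1.9^2 * 2.5
= 6 * 3.61 * 2.5
= 54.15 N


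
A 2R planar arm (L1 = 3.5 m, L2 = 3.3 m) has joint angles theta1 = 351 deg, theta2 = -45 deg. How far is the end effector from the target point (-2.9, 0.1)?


End effector via forward kinematics:
x = L1*cos(t1) + L2*cos(t1+t2) = 5.3966
y = L1*sin(t1) + L2*sin(t1+t2) = -3.2173
Distance to target:
d = sqrt((-2.9 - 5.3966)^2 + (0.1 - -3.2173)^2)
= sqrt(68.8336 + 11.0043)
= 8.9352 m


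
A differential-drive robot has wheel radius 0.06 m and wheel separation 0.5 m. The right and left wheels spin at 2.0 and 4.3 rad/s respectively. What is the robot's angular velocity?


vR = r*wR = 0.06*2.0 = 0.12 m/s
vL = r*wL = 0.06*4.3 = 0.258 m/s
v = (vR+vL)/2 = 0.189 m/s
omega = (vR-vL)/L = -0.276 rad/s
angular velocity = -0.276 rad/s


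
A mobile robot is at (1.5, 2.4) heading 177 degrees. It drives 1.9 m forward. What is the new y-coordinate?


y_new = y0 + d*sin(theta)
= 2.4 + 1.9*sin(177)
= 2.4 + 0.0994
= 2.4994


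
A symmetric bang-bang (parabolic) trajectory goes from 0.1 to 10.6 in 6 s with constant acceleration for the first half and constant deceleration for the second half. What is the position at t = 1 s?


Symmetric rest-to-rest: each phase covers (pf-p0)/2 in time T/2. 0.5*a*(T/2)^2 = (pf-p0)/2 => a = 4*(pf-p0)/T^2
a = 4*(10.6-0.1)/6^2 = 1.1667
t = 1 is in the acceleration phase (t <= T/2).
p = p0 + 0.5*a*t^2 = 0.1 + 0.5*1.1667*1^2
= 0.6833


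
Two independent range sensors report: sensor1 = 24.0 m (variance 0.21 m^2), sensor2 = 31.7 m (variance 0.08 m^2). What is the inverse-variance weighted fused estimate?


w1 = (1/var1) / (1/var1 + 1/var2)
   = 4.7619 / (4.7619 + 12.5) = 0.2759
w2 = 1 - w1 = 0.7241
fused = w1*s1 + w2*s2 = 6.6207 + 22.9552
= 29.5759 m


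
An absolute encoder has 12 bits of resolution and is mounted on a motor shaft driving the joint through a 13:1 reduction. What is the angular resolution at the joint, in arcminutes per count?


counts = 2^12 = 4096
effective counts at joint = 4096 * 13 = 53248
resolution = 360*60 / 53248
= 0.4056 arcmin/count


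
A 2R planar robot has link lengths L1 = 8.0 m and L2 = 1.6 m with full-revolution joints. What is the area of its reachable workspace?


r_max = L1 + L2 = 9.6 m
r_min = |L1 - L2| = 6.4 m
Area = pi*(r_max^2 - r_min^2)
= pi*(92.16 - 40.96)
= pi * 51.2
= 160.8495 m^2


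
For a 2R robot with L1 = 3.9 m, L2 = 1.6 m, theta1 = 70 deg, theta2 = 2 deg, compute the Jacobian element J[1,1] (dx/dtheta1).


J[1,1] = -L1*sin(t1) - L2*sin(t1+t2)
= -3.9*sin(70) - 1.6*sin(72)
= -5.1865


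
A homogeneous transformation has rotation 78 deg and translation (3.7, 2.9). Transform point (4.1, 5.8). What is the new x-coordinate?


x' = cos(theta)*px - sin(theta)*py + tx
= 0.2079*4.1 - 0.9781*5.8 + 3.7
= -1.1208


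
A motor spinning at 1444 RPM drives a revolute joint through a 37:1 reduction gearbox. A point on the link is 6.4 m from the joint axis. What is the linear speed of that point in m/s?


omega_motor = 1444 * 2*pi/60 = 151.2153 rad/s
omega_joint = omega_motor / 37 = 4.0869 rad/s
v = omega_joint * r = 4.0869 * 6.4
= 26.1562 m/s


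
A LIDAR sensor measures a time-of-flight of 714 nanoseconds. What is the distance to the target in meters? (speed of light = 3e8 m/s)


tof = 714 ns = 7.14e-07 s
dist = c * tof / 2
= 3e8 * 7.14e-07 / 2
= 107.1 m


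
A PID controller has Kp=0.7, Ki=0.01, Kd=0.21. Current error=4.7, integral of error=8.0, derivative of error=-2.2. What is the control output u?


u = Kp*e + Ki*int(e) + Kd*de/dt
= 0.7*4.7 + 0.01*8.0 + 0.21*(-2.2)
= 3.29 + 0.08 + -0.462
= 2.908


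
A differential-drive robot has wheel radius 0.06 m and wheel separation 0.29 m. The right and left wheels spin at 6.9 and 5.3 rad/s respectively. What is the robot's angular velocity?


vR = r*wR = 0.06*6.9 = 0.414 m/s
vL = r*wL = 0.06*5.3 = 0.318 m/s
v = (vR+vL)/2 = 0.366 m/s
omega = (vR-vL)/L = 0.331 rad/s
angular velocity = 0.331 rad/s


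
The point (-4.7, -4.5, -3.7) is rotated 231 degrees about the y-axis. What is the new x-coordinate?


Rotation about y-axis: x' = x*cos(theta) + z*sin(theta)
= -4.7 * -0.6293 + -3.7 * -0.7771
= 5.8332


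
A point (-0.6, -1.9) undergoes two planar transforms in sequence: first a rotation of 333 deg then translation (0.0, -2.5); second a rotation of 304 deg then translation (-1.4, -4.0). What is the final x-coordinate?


After transform 1:
x1 = cos(333)*-0.6 - sin(333)*-1.9 + 0.0 = -1.3972
y1 = sin(333)*-0.6 + cos(333)*-1.9 + -2.5 = -3.9205
After transform 2:
x2 = cos(304)*-1.3972 - sin(304)*-3.9205 + -1.4
= -5.4316


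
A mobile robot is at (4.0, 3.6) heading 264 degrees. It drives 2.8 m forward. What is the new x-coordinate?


x_new = x0 + d*cos(theta)
= 4.0 + 2.8*cos(264)
= 4.0 + -0.2927
= 3.7073


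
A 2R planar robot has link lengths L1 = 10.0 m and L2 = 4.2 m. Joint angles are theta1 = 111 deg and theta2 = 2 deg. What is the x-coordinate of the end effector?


Convert angles to radians: theta1 = 1.9373, theta2 = 0.0349
x = L1*cos(theta1) + L2*cos(theta1+theta2)
x = -3.5837 + -1.6411
x = -5.2248


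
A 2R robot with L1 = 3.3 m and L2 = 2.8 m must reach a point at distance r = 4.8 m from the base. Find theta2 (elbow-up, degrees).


cos(theta2) = (r^2 - L1^2 - L2^2) / (2*L1*L2)
cos(theta2) = (23.04 - 10.89 - 7.84) / 18.48
cos(theta2) = 0.233225
theta2 = 76.513 degrees


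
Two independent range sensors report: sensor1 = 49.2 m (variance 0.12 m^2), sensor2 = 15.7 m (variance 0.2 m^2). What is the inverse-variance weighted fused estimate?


w1 = (1/var1) / (1/var1 + 1/var2)
   = 8.3333 / (8.3333 + 5.0) = 0.625
w2 = 1 - w1 = 0.375
fused = w1*s1 + w2*s2 = 30.75 + 5.8875
= 36.6375 m


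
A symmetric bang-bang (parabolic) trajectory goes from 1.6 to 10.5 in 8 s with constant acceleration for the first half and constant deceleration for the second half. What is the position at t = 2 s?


Symmetric rest-to-rest: each phase covers (pf-p0)/2 in time T/2. 0.5*a*(T/2)^2 = (pf-p0)/2 => a = 4*(pf-p0)/T^2
a = 4*(10.5-1.6)/8^2 = 0.5563
t = 2 is in the acceleration phase (t <= T/2).
p = p0 + 0.5*a*t^2 = 1.6 + 0.5*0.5563*2^2
= 2.7125


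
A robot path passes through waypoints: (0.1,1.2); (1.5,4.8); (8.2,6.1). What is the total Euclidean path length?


Segment lengths:
  seg1 = sqrt((1.4)^2 + (3.6)^2) = 3.8626
  seg2 = sqrt((6.7)^2 + (1.3)^2) = 6.825
Total = 10.6876


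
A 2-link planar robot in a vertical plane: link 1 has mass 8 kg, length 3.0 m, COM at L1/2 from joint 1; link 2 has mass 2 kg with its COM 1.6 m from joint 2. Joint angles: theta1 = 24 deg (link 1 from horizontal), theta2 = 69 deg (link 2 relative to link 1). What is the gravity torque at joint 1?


Horizontal distance from joint 1 to link-1 COM:
  x_c1 = (L1/2)*cos(t1) = 1.5 * 0.9135 = 1.3703 m
Horizontal distance from joint 1 to link-2 COM:
  x_c2 = L1*cos(t1) + Lc2*cos(t1+t2)
       = 3.0*0.9135 + 1.6*-0.0523 = 2.6569 m
tau1 = m1*g*x_c1 + m2*g*x_c2
     = 8*9.81*1.3703 + 2*9.81*2.6569
     = 107.5426 + 52.1284
     = 159.6709 Nm


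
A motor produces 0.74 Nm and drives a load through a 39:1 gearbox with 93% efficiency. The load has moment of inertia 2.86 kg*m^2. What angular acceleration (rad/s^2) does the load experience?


tau_out = tau_motor * N * eta
= 0.74 * 39 * 0.93 = 26.8398 Nm
alpha = tau_out / I = 26.8398 / 2.86
= 9.3845 rad/s^2


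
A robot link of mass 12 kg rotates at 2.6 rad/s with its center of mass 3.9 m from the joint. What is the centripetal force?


F = m * omega^2 * r
= 12 * 2.6^2 * 3.9
= 12 * 6.76 * 3.9
= 316.368 N


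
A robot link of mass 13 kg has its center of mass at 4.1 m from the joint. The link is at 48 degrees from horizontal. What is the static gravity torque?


tau = m*g*L*cos(angle)
= 13 * 9.81 * 4.1 * cos(48 deg)
= 13 * 9.81 * 4.1 * 0.6691
= 349.8703 Nm


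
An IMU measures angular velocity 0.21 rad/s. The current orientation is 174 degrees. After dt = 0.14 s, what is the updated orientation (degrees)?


delta_theta = w * dt = 0.21 * 0.14 = 0.0294 rad
= 1.6845 deg
theta_new = 174 + 1.6845 = 175.6845 deg


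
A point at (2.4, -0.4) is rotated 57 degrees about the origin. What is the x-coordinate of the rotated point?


x' = x*cos(theta) - y*sin(theta)
cos(57 deg) = 0.5446, sin(57 deg) = 0.8387
x' = 2.4 * 0.5446 - -0.4 * 0.8387
= 1.3071 - -0.3355
= 1.6426


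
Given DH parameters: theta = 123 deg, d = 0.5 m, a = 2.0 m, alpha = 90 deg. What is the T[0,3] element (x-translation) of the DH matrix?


T[0,3] = a * cos(theta)
= 2.0 * cos(123 deg)
= 2.0 * -0.5446
= -1.0893


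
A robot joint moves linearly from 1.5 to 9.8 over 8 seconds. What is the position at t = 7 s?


s = t/T = 7/8 = 0.875
p(t) = p0 + (pf-p0)*s
= 1.5 + (9.8 - 1.5) * 0.875
= 8.7625


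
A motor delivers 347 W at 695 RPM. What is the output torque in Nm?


omega = 695 * 2*pi/60 = 72.7802 rad/s
tau = P / omega = 347 / 72.7802
= 4.7678 Nm


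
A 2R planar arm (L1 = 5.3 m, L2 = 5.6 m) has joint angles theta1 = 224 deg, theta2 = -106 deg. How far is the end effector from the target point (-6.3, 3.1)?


End effector via forward kinematics:
x = L1*cos(t1) + L2*cos(t1+t2) = -6.4415
y = L1*sin(t1) + L2*sin(t1+t2) = 1.2628
Distance to target:
d = sqrt((-6.3 - -6.4415)^2 + (3.1 - 1.2628)^2)
= sqrt(0.02 + 3.3752)
= 1.8426 m


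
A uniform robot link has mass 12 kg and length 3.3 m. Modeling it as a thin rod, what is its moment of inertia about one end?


I = (1/3) * m * L^2
= (1/3) * 12 * 3.3^2
= 0.333333 * 12 * 10.89
= 43.56 kg*m^2


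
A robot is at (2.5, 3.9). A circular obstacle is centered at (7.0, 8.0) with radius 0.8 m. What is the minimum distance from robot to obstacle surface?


center_dist = sqrt((2.5-7.0)^2 + (3.9-8.0)^2)
= sqrt(20.25 + 16.81)
= 6.0877
min_dist = center_dist - radius = 6.0877 - 0.8 = 5.2877 m


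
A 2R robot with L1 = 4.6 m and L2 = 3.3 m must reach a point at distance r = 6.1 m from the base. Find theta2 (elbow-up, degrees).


cos(theta2) = (r^2 - L1^2 - L2^2) / (2*L1*L2)
cos(theta2) = (37.21 - 21.16 - 10.89) / 30.36
cos(theta2) = 0.16996
theta2 = 80.2145 degrees


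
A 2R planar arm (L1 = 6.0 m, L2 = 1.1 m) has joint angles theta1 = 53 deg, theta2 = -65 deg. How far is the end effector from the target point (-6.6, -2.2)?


End effector via forward kinematics:
x = L1*cos(t1) + L2*cos(t1+t2) = 4.6869
y = L1*sin(t1) + L2*sin(t1+t2) = 4.5631
Distance to target:
d = sqrt((-6.6 - 4.6869)^2 + (-2.2 - 4.5631)^2)
= sqrt(127.393 + 45.7397)
= 13.158 m


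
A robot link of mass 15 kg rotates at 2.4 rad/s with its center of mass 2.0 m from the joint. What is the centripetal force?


F = m * omega^2 * r
= 15 * 2.4^2 * 2.0
= 15 * 5.76 * 2.0
= 172.8 N


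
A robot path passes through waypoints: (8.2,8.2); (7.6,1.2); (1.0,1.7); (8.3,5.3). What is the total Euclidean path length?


Segment lengths:
  seg1 = sqrt((-0.6)^2 + (-7.0)^2) = 7.0257
  seg2 = sqrt((-6.6)^2 + (0.5)^2) = 6.6189
  seg3 = sqrt((7.3)^2 + (3.6)^2) = 8.1394
Total = 21.784


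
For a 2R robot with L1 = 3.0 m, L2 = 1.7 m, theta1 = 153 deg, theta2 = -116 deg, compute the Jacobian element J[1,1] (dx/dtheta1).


J[1,1] = -L1*sin(t1) - L2*sin(t1+t2)
= -3.0*sin(153) - 1.7*sin(37)
= -2.3851


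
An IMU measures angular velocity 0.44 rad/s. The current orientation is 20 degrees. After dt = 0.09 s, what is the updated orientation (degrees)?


delta_theta = w * dt = 0.44 * 0.09 = 0.0396 rad
= 2.2689 deg
theta_new = 20 + 2.2689 = 22.2689 deg


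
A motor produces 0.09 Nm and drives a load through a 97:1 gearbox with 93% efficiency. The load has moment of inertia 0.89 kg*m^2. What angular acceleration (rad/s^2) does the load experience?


tau_out = tau_motor * N * eta
= 0.09 * 97 * 0.93 = 8.1189 Nm
alpha = tau_out / I = 8.1189 / 0.89
= 9.1224 rad/s^2


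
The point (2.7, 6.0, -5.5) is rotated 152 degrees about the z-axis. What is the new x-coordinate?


Rotation about z-axis: x' = x*cos(theta) - y*sin(theta)
= 2.7 * -0.8829 - 6.0 * 0.4695
= -5.2008


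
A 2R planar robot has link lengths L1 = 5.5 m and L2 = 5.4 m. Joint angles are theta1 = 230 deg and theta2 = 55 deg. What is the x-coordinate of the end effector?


Convert angles to radians: theta1 = 4.0143, theta2 = 0.9599
x = L1*cos(theta1) + L2*cos(theta1+theta2)
x = -3.5353 + 1.3976
x = -2.1377


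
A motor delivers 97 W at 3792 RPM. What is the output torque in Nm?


omega = 3792 * 2*pi/60 = 397.0973 rad/s
tau = P / omega = 97 / 397.0973
= 0.2443 Nm


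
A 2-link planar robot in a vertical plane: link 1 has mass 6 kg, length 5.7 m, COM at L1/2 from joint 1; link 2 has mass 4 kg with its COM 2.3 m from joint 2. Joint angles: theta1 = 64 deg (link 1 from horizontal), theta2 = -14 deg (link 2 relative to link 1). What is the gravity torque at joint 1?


Horizontal distance from joint 1 to link-1 COM:
  x_c1 = (L1/2)*cos(t1) = 2.85 * 0.4384 = 1.2494 m
Horizontal distance from joint 1 to link-2 COM:
  x_c2 = L1*cos(t1) + Lc2*cos(t1+t2)
       = 5.7*0.4384 + 2.3*0.6428 = 3.9771 m
tau1 = m1*g*x_c1 + m2*g*x_c2
     = 6*9.81*1.2494 + 4*9.81*3.9771
     = 73.5372 + 156.0625
     = 229.5997 Nm


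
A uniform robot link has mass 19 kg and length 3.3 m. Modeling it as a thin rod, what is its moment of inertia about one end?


I = (1/3) * m * L^2
= (1/3) * 19 * 3.3^2
= 0.333333 * 19 * 10.89
= 68.97 kg*m^2


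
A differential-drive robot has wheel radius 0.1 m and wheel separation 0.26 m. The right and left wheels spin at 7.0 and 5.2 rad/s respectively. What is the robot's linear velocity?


vR = r*wR = 0.1*7.0 = 0.7 m/s
vL = r*wL = 0.1*5.2 = 0.52 m/s
v = (vR+vL)/2 = 0.61 m/s
omega = (vR-vL)/L = 0.6923 rad/s
linear velocity = 0.61 m/s


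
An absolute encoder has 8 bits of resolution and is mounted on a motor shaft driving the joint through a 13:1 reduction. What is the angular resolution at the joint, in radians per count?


counts = 2^8 = 256
effective counts at joint = 256 * 13 = 3328
resolution = 2*pi / 3328
= 0.0019 rad/count


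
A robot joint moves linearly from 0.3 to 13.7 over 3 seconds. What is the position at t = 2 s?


s = t/T = 2/3 = 0.6667
p(t) = p0 + (pf-p0)*s
= 0.3 + (13.7 - 0.3) * 0.6667
= 9.2333


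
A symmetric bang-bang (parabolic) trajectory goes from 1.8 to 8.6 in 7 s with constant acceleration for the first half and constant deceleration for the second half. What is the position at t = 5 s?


Symmetric rest-to-rest: each phase covers (pf-p0)/2 in time T/2. 0.5*a*(T/2)^2 = (pf-p0)/2 => a = 4*(pf-p0)/T^2
a = 4*(8.6-1.8)/7^2 = 0.5551
t = 5 is in the deceleration phase (t > T/2).
p = pf - 0.5*a*(T-t)^2 = 8.6 - 0.5*0.5551*2^2
= 7.4898


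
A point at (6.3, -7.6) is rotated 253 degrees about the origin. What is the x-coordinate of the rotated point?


x' = x*cos(theta) - y*sin(theta)
cos(253 deg) = -0.2924, sin(253 deg) = -0.9563
x' = 6.3 * -0.2924 - -7.6 * -0.9563
= -1.8419 - 7.2679
= -9.1099


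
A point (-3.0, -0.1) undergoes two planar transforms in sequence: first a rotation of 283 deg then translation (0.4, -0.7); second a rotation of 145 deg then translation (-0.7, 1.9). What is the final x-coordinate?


After transform 1:
x1 = cos(283)*-3.0 - sin(283)*-0.1 + 0.4 = -0.3723
y1 = sin(283)*-3.0 + cos(283)*-0.1 + -0.7 = 2.2006
After transform 2:
x2 = cos(145)*-0.3723 - sin(145)*2.2006 + -0.7
= -1.6573


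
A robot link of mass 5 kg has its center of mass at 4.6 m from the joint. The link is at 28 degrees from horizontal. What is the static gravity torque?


tau = m*g*L*cos(angle)
= 5 * 9.81 * 4.6 * cos(28 deg)
= 5 * 9.81 * 4.6 * 0.8829
= 199.2195 Nm


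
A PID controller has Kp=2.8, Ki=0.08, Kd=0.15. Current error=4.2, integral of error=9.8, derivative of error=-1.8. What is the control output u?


u = Kp*e + Ki*int(e) + Kd*de/dt
= 2.8*4.2 + 0.08*9.8 + 0.15*(-1.8)
= 11.76 + 0.784 + -0.27
= 12.274


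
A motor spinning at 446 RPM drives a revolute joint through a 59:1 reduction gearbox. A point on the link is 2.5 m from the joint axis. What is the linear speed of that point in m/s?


omega_motor = 446 * 2*pi/60 = 46.705 rad/s
omega_joint = omega_motor / 59 = 0.7916 rad/s
v = omega_joint * r = 0.7916 * 2.5
= 1.979 m/s


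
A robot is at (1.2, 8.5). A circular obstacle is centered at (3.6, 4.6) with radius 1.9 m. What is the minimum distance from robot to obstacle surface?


center_dist = sqrt((1.2-3.6)^2 + (8.5-4.6)^2)
= sqrt(5.76 + 15.21)
= 4.5793
min_dist = center_dist - radius = 4.5793 - 1.9 = 2.6793 m


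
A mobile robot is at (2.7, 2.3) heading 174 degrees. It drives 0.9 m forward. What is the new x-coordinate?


x_new = x0 + d*cos(theta)
= 2.7 + 0.9*cos(174)
= 2.7 + -0.8951
= 1.8049


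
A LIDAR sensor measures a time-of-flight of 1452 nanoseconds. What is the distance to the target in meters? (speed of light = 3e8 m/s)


tof = 1452 ns = 1.452e-06 s
dist = c * tof / 2
= 3e8 * 1.452e-06 / 2
= 217.8 m


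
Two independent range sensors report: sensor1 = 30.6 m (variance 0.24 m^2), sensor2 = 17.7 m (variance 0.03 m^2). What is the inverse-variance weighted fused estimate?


w1 = (1/var1) / (1/var1 + 1/var2)
   = 4.1667 / (4.1667 + 33.3333) = 0.1111
w2 = 1 - w1 = 0.8889
fused = w1*s1 + w2*s2 = 3.4 + 15.7333
= 19.1333 m


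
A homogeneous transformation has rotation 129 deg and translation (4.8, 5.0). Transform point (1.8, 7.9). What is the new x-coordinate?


x' = cos(theta)*px - sin(theta)*py + tx
= -0.6293*1.8 - 0.7771*7.9 + 4.8
= -2.4722


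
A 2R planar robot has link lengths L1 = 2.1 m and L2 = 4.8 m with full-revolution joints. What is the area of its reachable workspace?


r_max = L1 + L2 = 6.9 m
r_min = |L1 - L2| = 2.7 m
Area = pi*(r_max^2 - r_min^2)
= pi*(47.61 - 7.29)
= pi * 40.32
= 126.669 m^2


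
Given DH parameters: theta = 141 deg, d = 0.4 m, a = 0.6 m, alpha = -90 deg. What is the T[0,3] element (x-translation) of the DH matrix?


T[0,3] = a * cos(theta)
= 0.6 * cos(141 deg)
= 0.6 * -0.7771
= -0.4663


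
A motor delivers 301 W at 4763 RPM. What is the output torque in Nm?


omega = 4763 * 2*pi/60 = 498.7802 rad/s
tau = P / omega = 301 / 498.7802
= 0.6035 Nm


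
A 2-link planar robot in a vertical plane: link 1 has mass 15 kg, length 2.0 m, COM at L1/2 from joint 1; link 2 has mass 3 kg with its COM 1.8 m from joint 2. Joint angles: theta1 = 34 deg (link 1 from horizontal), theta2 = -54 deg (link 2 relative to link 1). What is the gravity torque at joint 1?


Horizontal distance from joint 1 to link-1 COM:
  x_c1 = (L1/2)*cos(t1) = 1.0 * 0.829 = 0.829 m
Horizontal distance from joint 1 to link-2 COM:
  x_c2 = L1*cos(t1) + Lc2*cos(t1+t2)
       = 2.0*0.829 + 1.8*0.9397 = 3.3495 m
tau1 = m1*g*x_c1 + m2*g*x_c2
     = 15*9.81*0.829 + 3*9.81*3.3495
     = 121.9929 + 98.5764
     = 220.5693 Nm


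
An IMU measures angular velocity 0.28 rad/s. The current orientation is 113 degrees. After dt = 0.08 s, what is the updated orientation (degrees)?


delta_theta = w * dt = 0.28 * 0.08 = 0.0224 rad
= 1.2834 deg
theta_new = 113 + 1.2834 = 114.2834 deg


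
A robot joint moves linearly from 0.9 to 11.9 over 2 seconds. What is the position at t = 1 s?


s = t/T = 1/2 = 0.5
p(t) = p0 + (pf-p0)*s
= 0.9 + (11.9 - 0.9) * 0.5
= 6.4


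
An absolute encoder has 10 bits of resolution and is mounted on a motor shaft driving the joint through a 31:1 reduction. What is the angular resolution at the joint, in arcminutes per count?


counts = 2^10 = 1024
effective counts at joint = 1024 * 31 = 31744
resolution = 360*60 / 31744
= 0.6804 arcmin/count


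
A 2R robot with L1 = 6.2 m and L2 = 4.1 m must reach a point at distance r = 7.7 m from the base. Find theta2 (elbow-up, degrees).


cos(theta2) = (r^2 - L1^2 - L2^2) / (2*L1*L2)
cos(theta2) = (59.29 - 38.44 - 16.81) / 50.84
cos(theta2) = 0.079465
theta2 = 85.4422 degrees


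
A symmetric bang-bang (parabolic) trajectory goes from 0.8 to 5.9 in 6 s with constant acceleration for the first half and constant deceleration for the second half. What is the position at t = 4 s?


Symmetric rest-to-rest: each phase covers (pf-p0)/2 in time T/2. 0.5*a*(T/2)^2 = (pf-p0)/2 => a = 4*(pf-p0)/T^2
a = 4*(5.9-0.8)/6^2 = 0.5667
t = 4 is in the deceleration phase (t > T/2).
p = pf - 0.5*a*(T-t)^2 = 5.9 - 0.5*0.5667*2^2
= 4.7667


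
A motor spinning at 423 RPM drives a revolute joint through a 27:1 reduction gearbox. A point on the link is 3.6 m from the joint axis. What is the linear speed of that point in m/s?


omega_motor = 423 * 2*pi/60 = 44.2965 rad/s
omega_joint = omega_motor / 27 = 1.6406 rad/s
v = omega_joint * r = 1.6406 * 3.6
= 5.9062 m/s


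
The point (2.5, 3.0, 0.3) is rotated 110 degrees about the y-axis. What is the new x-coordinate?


Rotation about y-axis: x' = x*cos(theta) + z*sin(theta)
= 2.5 * -0.342 + 0.3 * 0.9397
= -0.5731


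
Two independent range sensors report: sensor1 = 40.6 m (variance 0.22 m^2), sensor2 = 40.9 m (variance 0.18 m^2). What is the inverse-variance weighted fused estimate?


w1 = (1/var1) / (1/var1 + 1/var2)
   = 4.5455 / (4.5455 + 5.5556) = 0.45
w2 = 1 - w1 = 0.55
fused = w1*s1 + w2*s2 = 18.27 + 22.495
= 40.765 m


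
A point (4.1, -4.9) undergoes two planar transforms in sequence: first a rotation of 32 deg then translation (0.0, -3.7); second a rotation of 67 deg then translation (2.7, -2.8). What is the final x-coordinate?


After transform 1:
x1 = cos(32)*4.1 - sin(32)*-4.9 + 0.0 = 6.0736
y1 = sin(32)*4.1 + cos(32)*-4.9 + -3.7 = -5.6828
After transform 2:
x2 = cos(67)*6.0736 - sin(67)*-5.6828 + 2.7
= 10.3042


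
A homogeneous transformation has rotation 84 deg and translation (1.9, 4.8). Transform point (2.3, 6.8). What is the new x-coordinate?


x' = cos(theta)*px - sin(theta)*py + tx
= 0.1045*2.3 - 0.9945*6.8 + 1.9
= -4.6223


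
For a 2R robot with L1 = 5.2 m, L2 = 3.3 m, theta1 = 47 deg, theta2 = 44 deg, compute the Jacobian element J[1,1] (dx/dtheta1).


J[1,1] = -L1*sin(t1) - L2*sin(t1+t2)
= -5.2*sin(47) - 3.3*sin(91)
= -7.1025


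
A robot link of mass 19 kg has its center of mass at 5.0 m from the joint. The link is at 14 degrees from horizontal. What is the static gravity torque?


tau = m*g*L*cos(angle)
= 19 * 9.81 * 5.0 * cos(14 deg)
= 19 * 9.81 * 5.0 * 0.9703
= 904.2671 Nm


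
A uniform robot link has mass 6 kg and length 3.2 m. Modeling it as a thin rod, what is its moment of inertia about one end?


I = (1/3) * m * L^2
= (1/3) * 6 * 3.2^2
= 0.333333 * 6 * 10.24
= 20.48 kg*m^2


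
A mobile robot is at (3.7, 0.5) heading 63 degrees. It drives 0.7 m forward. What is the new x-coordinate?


x_new = x0 + d*cos(theta)
= 3.7 + 0.7*cos(63)
= 3.7 + 0.3178
= 4.0178


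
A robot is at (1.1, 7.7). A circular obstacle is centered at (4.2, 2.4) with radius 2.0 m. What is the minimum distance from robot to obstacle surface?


center_dist = sqrt((1.1-4.2)^2 + (7.7-2.4)^2)
= sqrt(9.61 + 28.09)
= 6.14
min_dist = center_dist - radius = 6.14 - 2.0 = 4.14 m


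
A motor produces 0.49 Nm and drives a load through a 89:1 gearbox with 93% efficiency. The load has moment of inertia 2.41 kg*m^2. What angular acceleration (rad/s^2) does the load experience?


tau_out = tau_motor * N * eta
= 0.49 * 89 * 0.93 = 40.5573 Nm
alpha = tau_out / I = 40.5573 / 2.41
= 16.8288 rad/s^2


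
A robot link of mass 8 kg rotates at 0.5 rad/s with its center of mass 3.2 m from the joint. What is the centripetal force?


F = m * omega^2 * r
= 8 * 0.5^2 * 3.2
= 8 * 0.25 * 3.2
= 6.4 N


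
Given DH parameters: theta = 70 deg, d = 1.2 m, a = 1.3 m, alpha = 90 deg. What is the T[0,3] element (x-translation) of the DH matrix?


T[0,3] = a * cos(theta)
= 1.3 * cos(70 deg)
= 1.3 * 0.342
= 0.4446


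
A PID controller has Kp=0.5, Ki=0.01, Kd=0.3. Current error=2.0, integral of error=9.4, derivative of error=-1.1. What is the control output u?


u = Kp*e + Ki*int(e) + Kd*de/dt
= 0.5*2.0 + 0.01*9.4 + 0.3*(-1.1)
= 1.0 + 0.094 + -0.33
= 0.764


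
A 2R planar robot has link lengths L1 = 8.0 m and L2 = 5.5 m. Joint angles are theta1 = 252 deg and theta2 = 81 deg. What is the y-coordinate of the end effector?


Convert angles to radians: theta1 = 4.3982, theta2 = 1.4137
y = L1*sin(theta1) + L2*sin(theta1+theta2)
y = -7.6085 + -2.4969
y = -10.1054


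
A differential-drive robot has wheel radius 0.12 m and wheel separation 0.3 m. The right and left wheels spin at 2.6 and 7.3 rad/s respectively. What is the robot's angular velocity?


vR = r*wR = 0.12*2.6 = 0.312 m/s
vL = r*wL = 0.12*7.3 = 0.876 m/s
v = (vR+vL)/2 = 0.594 m/s
omega = (vR-vL)/L = -1.88 rad/s
angular velocity = -1.88 rad/s


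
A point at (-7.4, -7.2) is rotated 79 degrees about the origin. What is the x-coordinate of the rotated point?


x' = x*cos(theta) - y*sin(theta)
cos(79 deg) = 0.1908, sin(79 deg) = 0.9816
x' = -7.4 * 0.1908 - -7.2 * 0.9816
= -1.412 - -7.0677
= 5.6557


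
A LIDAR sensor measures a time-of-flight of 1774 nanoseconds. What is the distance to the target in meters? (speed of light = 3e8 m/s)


tof = 1774 ns = 1.774e-06 s
dist = c * tof / 2
= 3e8 * 1.774e-06 / 2
= 266.1 m


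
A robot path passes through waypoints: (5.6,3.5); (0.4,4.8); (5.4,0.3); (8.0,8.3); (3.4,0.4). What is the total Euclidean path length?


Segment lengths:
  seg1 = sqrt((-5.2)^2 + (1.3)^2) = 5.36
  seg2 = sqrt((5.0)^2 + (-4.5)^2) = 6.7268
  seg3 = sqrt((2.6)^2 + (8.0)^2) = 8.4119
  seg4 = sqrt((-4.6)^2 + (-7.9)^2) = 9.1417
Total = 29.6404


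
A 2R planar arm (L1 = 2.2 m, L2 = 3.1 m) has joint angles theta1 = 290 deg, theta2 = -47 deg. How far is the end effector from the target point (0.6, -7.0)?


End effector via forward kinematics:
x = L1*cos(t1) + L2*cos(t1+t2) = -0.6549
y = L1*sin(t1) + L2*sin(t1+t2) = -4.8294
Distance to target:
d = sqrt((0.6 - -0.6549)^2 + (-7.0 - -4.8294)^2)
= sqrt(1.5748 + 4.7113)
= 2.5072 m


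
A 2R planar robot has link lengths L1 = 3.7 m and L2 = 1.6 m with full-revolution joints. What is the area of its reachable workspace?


r_max = L1 + L2 = 5.3 m
r_min = |L1 - L2| = 2.1 m
Area = pi*(r_max^2 - r_min^2)
= pi*(28.09 - 4.41)
= pi * 23.68
= 74.3929 m^2


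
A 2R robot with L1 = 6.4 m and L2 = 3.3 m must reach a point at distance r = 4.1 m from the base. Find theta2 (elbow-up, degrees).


cos(theta2) = (r^2 - L1^2 - L2^2) / (2*L1*L2)
cos(theta2) = (16.81 - 40.96 - 10.89) / 42.24
cos(theta2) = -0.829545
theta2 = 146.0521 degrees


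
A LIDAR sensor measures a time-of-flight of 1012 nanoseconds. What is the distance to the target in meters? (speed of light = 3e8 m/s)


tof = 1012 ns = 1.012e-06 s
dist = c * tof / 2
= 3e8 * 1.012e-06 / 2
= 151.8 m


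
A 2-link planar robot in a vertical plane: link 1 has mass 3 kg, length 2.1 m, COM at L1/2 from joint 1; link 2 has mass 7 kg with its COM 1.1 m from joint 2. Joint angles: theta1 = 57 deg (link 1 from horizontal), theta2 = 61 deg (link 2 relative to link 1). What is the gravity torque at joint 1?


Horizontal distance from joint 1 to link-1 COM:
  x_c1 = (L1/2)*cos(t1) = 1.05 * 0.5446 = 0.5719 m
Horizontal distance from joint 1 to link-2 COM:
  x_c2 = L1*cos(t1) + Lc2*cos(t1+t2)
       = 2.1*0.5446 + 1.1*-0.4695 = 0.6273 m
tau1 = m1*g*x_c1 + m2*g*x_c2
     = 3*9.81*0.5719 + 7*9.81*0.6273
     = 16.8302 + 43.0783
     = 59.9085 Nm
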